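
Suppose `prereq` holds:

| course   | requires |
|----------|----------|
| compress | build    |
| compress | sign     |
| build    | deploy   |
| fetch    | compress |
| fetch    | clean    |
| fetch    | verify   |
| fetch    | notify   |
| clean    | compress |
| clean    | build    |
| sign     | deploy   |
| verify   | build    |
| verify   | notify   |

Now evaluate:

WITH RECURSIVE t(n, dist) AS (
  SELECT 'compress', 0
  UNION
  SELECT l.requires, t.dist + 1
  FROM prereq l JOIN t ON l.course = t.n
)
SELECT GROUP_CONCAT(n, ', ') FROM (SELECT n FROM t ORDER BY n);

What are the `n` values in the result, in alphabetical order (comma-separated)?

build, compress, deploy, sign

Base: (compress, dist=0).
Iteration 1: edges from {compress} -> (build, dist=1), (sign, dist=1).
Iteration 2: edges from {build,sign} -> (deploy, dist=2). [UNION drops 1 duplicate row(s)]
Iteration 3: no outgoing edges from {deploy}; recursion stops.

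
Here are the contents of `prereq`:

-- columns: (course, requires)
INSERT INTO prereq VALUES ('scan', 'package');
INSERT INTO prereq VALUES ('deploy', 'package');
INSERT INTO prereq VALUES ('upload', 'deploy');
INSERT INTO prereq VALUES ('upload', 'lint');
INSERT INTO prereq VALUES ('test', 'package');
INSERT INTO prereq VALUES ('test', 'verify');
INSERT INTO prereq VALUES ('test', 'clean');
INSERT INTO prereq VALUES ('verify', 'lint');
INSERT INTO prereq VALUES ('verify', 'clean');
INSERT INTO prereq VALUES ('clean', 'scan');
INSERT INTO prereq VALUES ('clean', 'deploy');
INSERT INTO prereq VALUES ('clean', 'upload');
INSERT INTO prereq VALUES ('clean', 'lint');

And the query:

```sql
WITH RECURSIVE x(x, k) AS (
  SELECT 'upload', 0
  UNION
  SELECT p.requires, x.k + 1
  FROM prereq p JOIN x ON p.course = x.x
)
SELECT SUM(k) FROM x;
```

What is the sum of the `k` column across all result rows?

Base: (upload, k=0).
Iteration 1: edges from {upload} -> (deploy, k=1), (lint, k=1).
Iteration 2: edges from {deploy,lint} -> (package, k=2).
Iteration 3: no outgoing edges from {package}; recursion stops.
SUM(k) = 0 + 1 + 1 + 2 = 4.

4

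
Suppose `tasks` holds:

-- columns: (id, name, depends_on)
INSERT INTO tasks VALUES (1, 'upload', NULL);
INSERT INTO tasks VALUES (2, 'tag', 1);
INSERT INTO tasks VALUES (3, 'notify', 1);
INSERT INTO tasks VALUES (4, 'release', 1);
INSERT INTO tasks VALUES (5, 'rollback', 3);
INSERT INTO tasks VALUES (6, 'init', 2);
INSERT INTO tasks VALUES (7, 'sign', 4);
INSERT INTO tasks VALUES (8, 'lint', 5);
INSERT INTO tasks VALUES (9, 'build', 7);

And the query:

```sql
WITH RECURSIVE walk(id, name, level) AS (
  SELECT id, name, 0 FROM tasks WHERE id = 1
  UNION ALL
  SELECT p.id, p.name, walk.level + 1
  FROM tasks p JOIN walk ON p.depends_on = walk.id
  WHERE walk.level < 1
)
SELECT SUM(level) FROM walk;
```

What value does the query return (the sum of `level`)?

3

Base: id=1 (upload) at level 0.
Iteration 1: rows with depends_on in {1} -> tag (id 2, level 1), notify (id 3, level 1), release (id 4, level 1).
Iteration 2: level < 1 fails for all current rows; recursion stops.
SUM(level) = 0 + 1 + 1 + 1 = 3.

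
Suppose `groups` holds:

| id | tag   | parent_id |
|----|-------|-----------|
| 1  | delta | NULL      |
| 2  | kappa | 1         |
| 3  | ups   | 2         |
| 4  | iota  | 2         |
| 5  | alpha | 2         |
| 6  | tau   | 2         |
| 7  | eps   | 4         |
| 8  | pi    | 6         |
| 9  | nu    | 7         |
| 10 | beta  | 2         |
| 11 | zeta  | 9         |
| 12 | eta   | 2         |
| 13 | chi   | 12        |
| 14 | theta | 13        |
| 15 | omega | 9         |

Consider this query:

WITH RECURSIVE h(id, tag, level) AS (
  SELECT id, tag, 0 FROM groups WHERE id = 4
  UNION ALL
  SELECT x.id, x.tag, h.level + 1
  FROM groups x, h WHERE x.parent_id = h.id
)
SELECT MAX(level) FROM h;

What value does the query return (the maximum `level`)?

Base: id=4 (iota) at level 0.
Iteration 1: rows with parent_id in {4} -> eps (id 7, level 1).
Iteration 2: rows with parent_id in {7} -> nu (id 9, level 2).
Iteration 3: rows with parent_id in {9} -> zeta (id 11, level 3), omega (id 15, level 3).
Iteration 4: no rows with parent_id in {11,15}; recursion stops.
level values: 0, 1, 2, 3, 3; the maximum is 3.

3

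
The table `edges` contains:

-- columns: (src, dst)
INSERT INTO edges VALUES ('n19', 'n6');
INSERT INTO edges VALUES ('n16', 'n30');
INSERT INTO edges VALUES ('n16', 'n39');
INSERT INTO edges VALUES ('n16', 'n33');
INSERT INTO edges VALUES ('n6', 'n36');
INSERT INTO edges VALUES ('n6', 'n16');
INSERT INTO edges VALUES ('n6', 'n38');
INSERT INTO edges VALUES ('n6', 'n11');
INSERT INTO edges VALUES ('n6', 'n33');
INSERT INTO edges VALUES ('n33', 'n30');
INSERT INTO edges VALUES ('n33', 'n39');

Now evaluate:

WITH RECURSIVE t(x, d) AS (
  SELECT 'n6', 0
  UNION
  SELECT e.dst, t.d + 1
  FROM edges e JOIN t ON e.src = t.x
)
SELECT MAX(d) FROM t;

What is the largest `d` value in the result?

Base: (n6, d=0).
Iteration 1: edges from {n6} -> (n11, d=1), (n16, d=1), (n33, d=1), (n36, d=1), (n38, d=1).
Iteration 2: edges from {n11,n16,n33,n36,n38} -> (n30, d=2), (n33, d=2), (n39, d=2). [UNION drops 2 duplicate row(s)]
Iteration 3: edges from {n30,n33,n39} -> (n30, d=3), (n39, d=3).
Iteration 4: no outgoing edges from {n30,n39}; recursion stops.
d values: 0, 1, 1, 1, 1, 1, 2, 2, 2, 3, 3; the maximum is 3.

3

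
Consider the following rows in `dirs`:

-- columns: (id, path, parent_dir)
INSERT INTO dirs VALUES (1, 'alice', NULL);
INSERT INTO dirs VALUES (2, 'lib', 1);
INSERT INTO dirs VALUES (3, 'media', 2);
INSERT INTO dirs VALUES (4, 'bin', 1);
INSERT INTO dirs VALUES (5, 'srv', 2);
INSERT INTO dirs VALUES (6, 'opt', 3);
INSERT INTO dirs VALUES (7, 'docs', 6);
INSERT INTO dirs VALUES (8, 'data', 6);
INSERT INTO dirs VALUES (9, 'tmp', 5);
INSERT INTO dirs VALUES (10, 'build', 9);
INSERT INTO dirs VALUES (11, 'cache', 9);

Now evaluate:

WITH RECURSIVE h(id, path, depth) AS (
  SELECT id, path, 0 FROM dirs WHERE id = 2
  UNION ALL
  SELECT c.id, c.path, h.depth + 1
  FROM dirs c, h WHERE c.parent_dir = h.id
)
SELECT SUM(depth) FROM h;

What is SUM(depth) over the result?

Base: id=2 (lib) at depth 0.
Iteration 1: rows with parent_dir in {2} -> media (id 3, depth 1), srv (id 5, depth 1).
Iteration 2: rows with parent_dir in {3,5} -> opt (id 6, depth 2), tmp (id 9, depth 2).
Iteration 3: rows with parent_dir in {6,9} -> docs (id 7, depth 3), data (id 8, depth 3), build (id 10, depth 3), cache (id 11, depth 3).
Iteration 4: no rows with parent_dir in {7,8,10,11}; recursion stops.
SUM(depth) = 0 + 1 + 1 + 2 + 2 + 3 + 3 + 3 + 3 = 18.

18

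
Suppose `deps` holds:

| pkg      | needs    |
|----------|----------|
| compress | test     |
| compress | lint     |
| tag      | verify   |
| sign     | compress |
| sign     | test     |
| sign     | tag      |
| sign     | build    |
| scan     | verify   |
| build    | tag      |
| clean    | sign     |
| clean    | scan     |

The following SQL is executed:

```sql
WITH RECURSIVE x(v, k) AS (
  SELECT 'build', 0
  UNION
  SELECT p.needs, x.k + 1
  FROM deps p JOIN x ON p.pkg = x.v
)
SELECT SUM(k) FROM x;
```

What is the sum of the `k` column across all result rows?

3

Base: (build, k=0).
Iteration 1: edges from {build} -> (tag, k=1).
Iteration 2: edges from {tag} -> (verify, k=2).
Iteration 3: no outgoing edges from {verify}; recursion stops.
SUM(k) = 0 + 1 + 2 = 3.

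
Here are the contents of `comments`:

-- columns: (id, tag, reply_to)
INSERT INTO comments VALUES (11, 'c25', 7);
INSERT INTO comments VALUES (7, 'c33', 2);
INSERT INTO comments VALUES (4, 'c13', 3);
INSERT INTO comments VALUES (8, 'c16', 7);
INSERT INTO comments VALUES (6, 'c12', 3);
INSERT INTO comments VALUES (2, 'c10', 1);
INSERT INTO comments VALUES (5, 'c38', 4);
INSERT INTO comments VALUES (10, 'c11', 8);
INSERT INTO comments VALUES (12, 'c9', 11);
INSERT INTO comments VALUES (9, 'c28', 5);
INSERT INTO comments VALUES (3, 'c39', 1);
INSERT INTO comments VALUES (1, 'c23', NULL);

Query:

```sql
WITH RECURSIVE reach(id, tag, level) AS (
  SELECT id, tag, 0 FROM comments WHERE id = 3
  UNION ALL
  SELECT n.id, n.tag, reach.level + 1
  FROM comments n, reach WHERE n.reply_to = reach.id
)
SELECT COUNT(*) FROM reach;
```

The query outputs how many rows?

Base: id=3 (c39) at level 0.
Iteration 1: rows with reply_to in {3} -> c13 (id 4, level 1), c12 (id 6, level 1).
Iteration 2: rows with reply_to in {4,6} -> c38 (id 5, level 2).
Iteration 3: rows with reply_to in {5} -> c28 (id 9, level 3).
Iteration 4: no rows with reply_to in {9}; recursion stops.
Total rows emitted: 5.

5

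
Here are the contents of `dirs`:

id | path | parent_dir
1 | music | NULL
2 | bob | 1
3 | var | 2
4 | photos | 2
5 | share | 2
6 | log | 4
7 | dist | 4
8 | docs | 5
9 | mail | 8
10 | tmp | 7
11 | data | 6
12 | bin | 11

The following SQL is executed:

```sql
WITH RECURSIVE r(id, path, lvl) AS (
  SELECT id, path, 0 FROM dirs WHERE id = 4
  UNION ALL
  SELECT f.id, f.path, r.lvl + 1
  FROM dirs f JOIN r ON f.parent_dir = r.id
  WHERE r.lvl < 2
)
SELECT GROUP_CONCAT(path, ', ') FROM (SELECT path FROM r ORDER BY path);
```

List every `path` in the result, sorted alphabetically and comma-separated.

Base: id=4 (photos) at lvl 0.
Iteration 1: rows with parent_dir in {4} -> log (id 6, lvl 1), dist (id 7, lvl 1).
Iteration 2: rows with parent_dir in {6,7} -> tmp (id 10, lvl 2), data (id 11, lvl 2).
Iteration 3: lvl < 2 fails for all current rows; recursion stops.

data, dist, log, photos, tmp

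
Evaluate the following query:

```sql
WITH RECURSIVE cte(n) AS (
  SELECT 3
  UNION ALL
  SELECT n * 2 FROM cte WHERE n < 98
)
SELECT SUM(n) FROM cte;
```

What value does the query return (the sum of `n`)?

Base: n=3.
Iteration 1: 3 < 98 holds -> n = 3 * 2 = 6.
Iteration 2: 6 < 98 holds -> n = 6 * 2 = 12.
Iteration 3: 12 < 98 holds -> n = 12 * 2 = 24.
Iteration 4: 24 < 98 holds -> n = 24 * 2 = 48.
Iteration 5: 48 < 98 holds -> n = 48 * 2 = 96.
Iteration 6: 96 < 98 holds -> n = 96 * 2 = 192.
Iteration 7: 192 < 98 fails; recursion stops.
SUM(n) = 3 + 6 + 12 + 24 + 48 + 96 + 192 = 381.

381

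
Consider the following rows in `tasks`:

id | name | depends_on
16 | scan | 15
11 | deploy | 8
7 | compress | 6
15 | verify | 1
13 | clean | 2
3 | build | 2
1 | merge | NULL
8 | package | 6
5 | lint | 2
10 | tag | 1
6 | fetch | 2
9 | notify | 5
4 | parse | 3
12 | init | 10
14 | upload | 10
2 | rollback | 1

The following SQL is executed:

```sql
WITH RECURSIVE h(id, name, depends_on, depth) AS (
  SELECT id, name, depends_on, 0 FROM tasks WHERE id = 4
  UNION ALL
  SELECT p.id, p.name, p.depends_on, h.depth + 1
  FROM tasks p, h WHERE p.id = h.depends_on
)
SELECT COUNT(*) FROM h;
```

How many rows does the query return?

Base: id=4 (parse), depends_on=3, depth 0.
Iteration 1: join on id=3 -> build (id 3, depends_on=2, depth 1).
Iteration 2: join on id=2 -> rollback (id 2, depends_on=1, depth 2).
Iteration 3: join on id=1 -> merge (id 1, depends_on=NULL, depth 3).
Iteration 4: depends_on is NULL; no match; recursion stops.
Total rows emitted: 4.

4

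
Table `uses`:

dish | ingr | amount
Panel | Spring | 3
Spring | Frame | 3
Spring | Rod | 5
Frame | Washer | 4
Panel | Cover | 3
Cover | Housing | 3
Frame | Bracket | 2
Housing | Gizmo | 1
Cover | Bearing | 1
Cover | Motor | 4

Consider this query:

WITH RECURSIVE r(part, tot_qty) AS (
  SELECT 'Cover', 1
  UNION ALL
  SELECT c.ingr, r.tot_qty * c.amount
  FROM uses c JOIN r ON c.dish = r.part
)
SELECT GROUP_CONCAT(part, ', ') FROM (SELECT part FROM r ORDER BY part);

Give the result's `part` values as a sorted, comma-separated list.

Bearing, Cover, Gizmo, Housing, Motor

Base: (Cover, tot_qty=1).
Iteration 1: components of {Cover} -> Bearing = 1*1 = 1, Housing = 1*3 = 3, Motor = 1*4 = 4.
Iteration 2: components of {Bearing,Housing,Motor} -> Gizmo = 3*1 = 3.
Iteration 3: no further components; recursion stops.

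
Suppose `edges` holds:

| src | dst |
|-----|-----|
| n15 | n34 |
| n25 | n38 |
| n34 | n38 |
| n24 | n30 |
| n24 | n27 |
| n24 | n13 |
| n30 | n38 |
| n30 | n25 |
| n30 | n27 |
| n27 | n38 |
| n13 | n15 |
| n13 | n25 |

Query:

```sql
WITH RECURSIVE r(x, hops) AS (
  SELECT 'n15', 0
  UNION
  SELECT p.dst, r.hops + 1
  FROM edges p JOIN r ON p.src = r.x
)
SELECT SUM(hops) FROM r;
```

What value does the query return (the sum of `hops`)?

3

Base: (n15, hops=0).
Iteration 1: edges from {n15} -> (n34, hops=1).
Iteration 2: edges from {n34} -> (n38, hops=2).
Iteration 3: no outgoing edges from {n38}; recursion stops.
SUM(hops) = 0 + 1 + 2 = 3.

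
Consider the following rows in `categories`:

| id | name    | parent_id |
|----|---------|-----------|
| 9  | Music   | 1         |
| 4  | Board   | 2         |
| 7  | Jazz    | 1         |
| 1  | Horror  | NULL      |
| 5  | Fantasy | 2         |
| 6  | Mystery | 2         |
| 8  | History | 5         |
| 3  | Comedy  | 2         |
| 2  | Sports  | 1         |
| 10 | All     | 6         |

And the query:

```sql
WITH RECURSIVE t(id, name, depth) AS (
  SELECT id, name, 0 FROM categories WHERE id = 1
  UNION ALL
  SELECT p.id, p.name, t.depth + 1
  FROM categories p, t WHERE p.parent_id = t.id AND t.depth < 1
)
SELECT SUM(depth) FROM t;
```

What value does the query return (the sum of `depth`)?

3

Base: id=1 (Horror) at depth 0.
Iteration 1: rows with parent_id in {1} -> Sports (id 2, depth 1), Jazz (id 7, depth 1), Music (id 9, depth 1).
Iteration 2: depth < 1 fails for all current rows; recursion stops.
SUM(depth) = 0 + 1 + 1 + 1 = 3.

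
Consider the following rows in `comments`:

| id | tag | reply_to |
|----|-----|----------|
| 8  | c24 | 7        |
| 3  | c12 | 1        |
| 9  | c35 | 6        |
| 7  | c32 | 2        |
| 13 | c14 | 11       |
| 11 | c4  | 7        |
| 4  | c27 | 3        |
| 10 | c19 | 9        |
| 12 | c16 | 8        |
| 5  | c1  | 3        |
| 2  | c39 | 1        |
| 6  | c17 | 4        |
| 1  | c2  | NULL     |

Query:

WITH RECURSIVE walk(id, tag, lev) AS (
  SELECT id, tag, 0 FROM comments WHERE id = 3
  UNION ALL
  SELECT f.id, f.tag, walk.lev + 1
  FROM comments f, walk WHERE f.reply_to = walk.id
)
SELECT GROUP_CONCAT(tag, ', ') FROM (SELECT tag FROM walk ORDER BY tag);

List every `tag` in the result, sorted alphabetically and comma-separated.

Base: id=3 (c12) at lev 0.
Iteration 1: rows with reply_to in {3} -> c27 (id 4, lev 1), c1 (id 5, lev 1).
Iteration 2: rows with reply_to in {4,5} -> c17 (id 6, lev 2).
Iteration 3: rows with reply_to in {6} -> c35 (id 9, lev 3).
Iteration 4: rows with reply_to in {9} -> c19 (id 10, lev 4).
Iteration 5: no rows with reply_to in {10}; recursion stops.

c1, c12, c17, c19, c27, c35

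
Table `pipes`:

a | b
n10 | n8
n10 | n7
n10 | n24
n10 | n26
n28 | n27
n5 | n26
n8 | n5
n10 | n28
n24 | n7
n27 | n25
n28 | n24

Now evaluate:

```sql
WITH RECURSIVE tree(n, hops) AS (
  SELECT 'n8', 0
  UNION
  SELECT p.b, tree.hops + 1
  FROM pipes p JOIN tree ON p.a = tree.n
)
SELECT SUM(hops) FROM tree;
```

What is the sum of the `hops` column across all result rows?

Base: (n8, hops=0).
Iteration 1: edges from {n8} -> (n5, hops=1).
Iteration 2: edges from {n5} -> (n26, hops=2).
Iteration 3: no outgoing edges from {n26}; recursion stops.
SUM(hops) = 0 + 1 + 2 = 3.

3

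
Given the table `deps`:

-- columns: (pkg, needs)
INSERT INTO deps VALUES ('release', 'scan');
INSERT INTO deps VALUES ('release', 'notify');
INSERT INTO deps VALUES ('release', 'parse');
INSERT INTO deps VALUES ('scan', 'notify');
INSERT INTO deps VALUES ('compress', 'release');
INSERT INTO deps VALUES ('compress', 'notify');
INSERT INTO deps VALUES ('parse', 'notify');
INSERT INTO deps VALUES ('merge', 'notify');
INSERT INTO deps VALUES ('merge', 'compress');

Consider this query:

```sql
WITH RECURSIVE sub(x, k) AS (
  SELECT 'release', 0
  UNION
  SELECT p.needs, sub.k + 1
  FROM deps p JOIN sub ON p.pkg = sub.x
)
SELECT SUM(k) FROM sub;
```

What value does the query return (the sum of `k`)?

5

Base: (release, k=0).
Iteration 1: edges from {release} -> (notify, k=1), (parse, k=1), (scan, k=1).
Iteration 2: edges from {notify,parse,scan} -> (notify, k=2). [UNION drops 1 duplicate row(s)]
Iteration 3: no outgoing edges from {notify}; recursion stops.
SUM(k) = 0 + 1 + 1 + 1 + 2 = 5.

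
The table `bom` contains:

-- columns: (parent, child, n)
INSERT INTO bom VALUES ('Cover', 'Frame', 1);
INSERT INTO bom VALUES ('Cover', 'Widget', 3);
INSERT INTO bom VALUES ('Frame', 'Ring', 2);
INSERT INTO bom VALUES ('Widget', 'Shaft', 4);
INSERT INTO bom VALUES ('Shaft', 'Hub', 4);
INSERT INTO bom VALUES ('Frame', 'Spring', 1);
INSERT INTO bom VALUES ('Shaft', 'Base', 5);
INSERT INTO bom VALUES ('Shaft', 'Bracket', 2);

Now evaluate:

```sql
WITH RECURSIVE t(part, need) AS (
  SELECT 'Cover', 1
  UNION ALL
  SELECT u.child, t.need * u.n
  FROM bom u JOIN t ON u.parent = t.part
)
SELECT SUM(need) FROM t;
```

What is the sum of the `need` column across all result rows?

152

Base: (Cover, need=1).
Iteration 1: components of {Cover} -> Frame = 1*1 = 1, Widget = 1*3 = 3.
Iteration 2: components of {Frame,Widget} -> Ring = 1*2 = 2, Shaft = 3*4 = 12, Spring = 1*1 = 1.
Iteration 3: components of {Ring,Shaft,Spring} -> Base = 12*5 = 60, Bracket = 12*2 = 24, Hub = 12*4 = 48.
Iteration 4: no further components; recursion stops.
SUM(need) = 1 + 1 + 3 + 2 + 1 + 12 + 48 + 60 + 24 = 152.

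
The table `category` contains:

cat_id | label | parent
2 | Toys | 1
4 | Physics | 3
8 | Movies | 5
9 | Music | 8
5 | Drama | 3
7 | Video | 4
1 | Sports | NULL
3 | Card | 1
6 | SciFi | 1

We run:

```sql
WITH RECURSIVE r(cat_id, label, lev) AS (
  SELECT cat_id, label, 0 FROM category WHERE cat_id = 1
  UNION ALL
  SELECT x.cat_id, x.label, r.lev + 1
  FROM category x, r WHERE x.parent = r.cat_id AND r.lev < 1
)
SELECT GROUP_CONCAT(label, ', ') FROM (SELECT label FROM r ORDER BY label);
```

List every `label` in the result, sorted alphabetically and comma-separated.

Base: cat_id=1 (Sports) at lev 0.
Iteration 1: rows with parent in {1} -> Toys (id 2, lev 1), Card (id 3, lev 1), SciFi (id 6, lev 1).
Iteration 2: lev < 1 fails for all current rows; recursion stops.

Card, SciFi, Sports, Toys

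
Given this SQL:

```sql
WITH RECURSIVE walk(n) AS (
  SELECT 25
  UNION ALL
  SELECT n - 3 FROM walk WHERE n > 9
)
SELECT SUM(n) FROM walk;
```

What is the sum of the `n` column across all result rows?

Base: n=25.
Iteration 1: 25 > 9 holds -> n = 25 - 3 = 22.
Iteration 2: 22 > 9 holds -> n = 22 - 3 = 19.
Iteration 3: 19 > 9 holds -> n = 19 - 3 = 16.
Iteration 4: 16 > 9 holds -> n = 16 - 3 = 13.
Iteration 5: 13 > 9 holds -> n = 13 - 3 = 10.
Iteration 6: 10 > 9 holds -> n = 10 - 3 = 7.
Iteration 7: 7 > 9 fails; recursion stops.
SUM(n) = 25 + 22 + 19 + 16 + 13 + 10 + 7 = 112.

112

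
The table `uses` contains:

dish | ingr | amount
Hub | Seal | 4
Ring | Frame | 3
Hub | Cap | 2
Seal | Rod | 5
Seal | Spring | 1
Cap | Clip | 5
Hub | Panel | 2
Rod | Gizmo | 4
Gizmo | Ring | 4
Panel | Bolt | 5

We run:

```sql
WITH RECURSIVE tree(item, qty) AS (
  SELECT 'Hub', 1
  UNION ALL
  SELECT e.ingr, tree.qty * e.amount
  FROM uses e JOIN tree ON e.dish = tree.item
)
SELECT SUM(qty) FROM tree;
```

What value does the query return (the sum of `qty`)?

1413

Base: (Hub, qty=1).
Iteration 1: components of {Hub} -> Cap = 1*2 = 2, Panel = 1*2 = 2, Seal = 1*4 = 4.
Iteration 2: components of {Cap,Panel,Seal} -> Bolt = 2*5 = 10, Clip = 2*5 = 10, Rod = 4*5 = 20, Spring = 4*1 = 4.
Iteration 3: components of {Bolt,Clip,Rod,Spring} -> Gizmo = 20*4 = 80.
Iteration 4: components of {Gizmo} -> Ring = 80*4 = 320.
Iteration 5: components of {Ring} -> Frame = 320*3 = 960.
Iteration 6: no further components; recursion stops.
SUM(qty) = 1 + 4 + 2 + 2 + 4 + 20 + 10 + 10 + 80 + 320 + 960 = 1413.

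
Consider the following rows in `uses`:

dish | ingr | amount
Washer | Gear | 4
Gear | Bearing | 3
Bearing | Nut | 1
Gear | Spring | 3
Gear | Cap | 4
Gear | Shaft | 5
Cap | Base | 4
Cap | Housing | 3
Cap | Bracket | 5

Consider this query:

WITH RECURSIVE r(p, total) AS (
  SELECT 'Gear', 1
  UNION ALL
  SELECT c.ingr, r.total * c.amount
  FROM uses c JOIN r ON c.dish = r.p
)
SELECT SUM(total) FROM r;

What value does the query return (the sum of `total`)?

Base: (Gear, total=1).
Iteration 1: components of {Gear} -> Bearing = 1*3 = 3, Cap = 1*4 = 4, Shaft = 1*5 = 5, Spring = 1*3 = 3.
Iteration 2: components of {Bearing,Cap,Shaft,Spring} -> Base = 4*4 = 16, Bracket = 4*5 = 20, Housing = 4*3 = 12, Nut = 3*1 = 3.
Iteration 3: no further components; recursion stops.
SUM(total) = 1 + 3 + 3 + 4 + 5 + 3 + 16 + 12 + 20 = 67.

67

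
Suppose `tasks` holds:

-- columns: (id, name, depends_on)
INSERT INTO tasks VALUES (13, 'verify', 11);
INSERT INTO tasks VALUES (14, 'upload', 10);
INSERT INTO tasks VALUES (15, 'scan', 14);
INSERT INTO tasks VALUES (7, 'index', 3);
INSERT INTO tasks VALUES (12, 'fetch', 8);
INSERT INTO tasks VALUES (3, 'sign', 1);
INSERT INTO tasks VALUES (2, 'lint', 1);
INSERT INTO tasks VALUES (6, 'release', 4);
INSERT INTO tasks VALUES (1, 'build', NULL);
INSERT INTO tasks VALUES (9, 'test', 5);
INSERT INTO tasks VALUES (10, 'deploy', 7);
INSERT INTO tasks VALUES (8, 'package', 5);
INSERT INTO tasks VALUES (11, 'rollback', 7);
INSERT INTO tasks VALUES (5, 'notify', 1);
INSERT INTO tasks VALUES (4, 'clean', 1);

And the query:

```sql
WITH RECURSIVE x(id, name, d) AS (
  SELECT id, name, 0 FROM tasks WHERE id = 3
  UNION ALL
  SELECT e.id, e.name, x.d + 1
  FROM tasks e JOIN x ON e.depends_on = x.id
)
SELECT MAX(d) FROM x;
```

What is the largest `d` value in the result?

4

Base: id=3 (sign) at d 0.
Iteration 1: rows with depends_on in {3} -> index (id 7, d 1).
Iteration 2: rows with depends_on in {7} -> deploy (id 10, d 2), rollback (id 11, d 2).
Iteration 3: rows with depends_on in {10,11} -> verify (id 13, d 3), upload (id 14, d 3).
Iteration 4: rows with depends_on in {13,14} -> scan (id 15, d 4).
Iteration 5: no rows with depends_on in {15}; recursion stops.
d values: 0, 1, 2, 2, 3, 3, 4; the maximum is 4.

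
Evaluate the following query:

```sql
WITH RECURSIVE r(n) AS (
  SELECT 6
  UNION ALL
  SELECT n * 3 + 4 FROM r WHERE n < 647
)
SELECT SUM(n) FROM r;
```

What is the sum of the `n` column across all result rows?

Base: n=6.
Iteration 1: 6 < 647 holds -> n = 6 * 3 + 4 = 22.
Iteration 2: 22 < 647 holds -> n = 22 * 3 + 4 = 70.
Iteration 3: 70 < 647 holds -> n = 70 * 3 + 4 = 214.
Iteration 4: 214 < 647 holds -> n = 214 * 3 + 4 = 646.
Iteration 5: 646 < 647 holds -> n = 646 * 3 + 4 = 1942.
Iteration 6: 1942 < 647 fails; recursion stops.
SUM(n) = 6 + 22 + 70 + 214 + 646 + 1942 = 2900.

2900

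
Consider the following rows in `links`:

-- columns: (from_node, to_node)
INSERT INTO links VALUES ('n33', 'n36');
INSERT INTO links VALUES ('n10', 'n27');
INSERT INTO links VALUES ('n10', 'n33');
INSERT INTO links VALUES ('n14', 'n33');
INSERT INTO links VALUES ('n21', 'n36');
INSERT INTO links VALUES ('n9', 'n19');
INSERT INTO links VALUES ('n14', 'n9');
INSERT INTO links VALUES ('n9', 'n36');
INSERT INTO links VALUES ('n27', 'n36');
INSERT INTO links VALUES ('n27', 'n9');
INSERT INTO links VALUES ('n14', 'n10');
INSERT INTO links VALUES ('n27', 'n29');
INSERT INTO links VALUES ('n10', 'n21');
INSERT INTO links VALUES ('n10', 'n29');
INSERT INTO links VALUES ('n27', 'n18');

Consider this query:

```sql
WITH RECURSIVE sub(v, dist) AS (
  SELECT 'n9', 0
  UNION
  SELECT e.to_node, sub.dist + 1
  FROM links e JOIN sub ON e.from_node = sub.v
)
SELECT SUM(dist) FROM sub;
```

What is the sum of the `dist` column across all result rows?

2

Base: (n9, dist=0).
Iteration 1: edges from {n9} -> (n19, dist=1), (n36, dist=1).
Iteration 2: no outgoing edges from {n19,n36}; recursion stops.
SUM(dist) = 0 + 1 + 1 = 2.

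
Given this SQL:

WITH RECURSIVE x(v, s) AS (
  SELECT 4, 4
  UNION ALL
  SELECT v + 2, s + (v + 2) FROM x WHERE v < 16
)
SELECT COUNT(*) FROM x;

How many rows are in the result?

7

Base: v=4, s=4.
Iteration 1: 4 < 16 holds -> v = 4 + 2 = 6, s = 4 + 6 = 10.
Iteration 2: 6 < 16 holds -> v = 6 + 2 = 8, s = 10 + 8 = 18.
Iteration 3: 8 < 16 holds -> v = 8 + 2 = 10, s = 18 + 10 = 28.
Iteration 4: 10 < 16 holds -> v = 10 + 2 = 12, s = 28 + 12 = 40.
Iteration 5: 12 < 16 holds -> v = 12 + 2 = 14, s = 40 + 14 = 54.
Iteration 6: 14 < 16 holds -> v = 14 + 2 = 16, s = 54 + 16 = 70.
Iteration 7: 16 < 16 fails; recursion stops.
Total rows emitted: 7.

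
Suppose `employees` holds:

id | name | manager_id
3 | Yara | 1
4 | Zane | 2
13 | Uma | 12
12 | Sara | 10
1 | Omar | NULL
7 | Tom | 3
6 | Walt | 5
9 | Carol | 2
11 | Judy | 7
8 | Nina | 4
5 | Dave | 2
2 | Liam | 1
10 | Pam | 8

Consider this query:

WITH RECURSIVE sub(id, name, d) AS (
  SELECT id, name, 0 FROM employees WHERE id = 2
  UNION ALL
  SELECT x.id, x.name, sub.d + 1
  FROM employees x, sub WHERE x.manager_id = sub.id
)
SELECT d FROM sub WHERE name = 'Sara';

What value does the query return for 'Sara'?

Base: id=2 (Liam) at d 0.
Iteration 1: rows with manager_id in {2} -> Zane (id 4, d 1), Dave (id 5, d 1), Carol (id 9, d 1).
Iteration 2: rows with manager_id in {4,5,9} -> Walt (id 6, d 2), Nina (id 8, d 2).
Iteration 3: rows with manager_id in {6,8} -> Pam (id 10, d 3).
Iteration 4: rows with manager_id in {10} -> Sara (id 12, d 4).
Iteration 5: rows with manager_id in {12} -> Uma (id 13, d 5).
Iteration 6: no rows with manager_id in {13}; recursion stops.

4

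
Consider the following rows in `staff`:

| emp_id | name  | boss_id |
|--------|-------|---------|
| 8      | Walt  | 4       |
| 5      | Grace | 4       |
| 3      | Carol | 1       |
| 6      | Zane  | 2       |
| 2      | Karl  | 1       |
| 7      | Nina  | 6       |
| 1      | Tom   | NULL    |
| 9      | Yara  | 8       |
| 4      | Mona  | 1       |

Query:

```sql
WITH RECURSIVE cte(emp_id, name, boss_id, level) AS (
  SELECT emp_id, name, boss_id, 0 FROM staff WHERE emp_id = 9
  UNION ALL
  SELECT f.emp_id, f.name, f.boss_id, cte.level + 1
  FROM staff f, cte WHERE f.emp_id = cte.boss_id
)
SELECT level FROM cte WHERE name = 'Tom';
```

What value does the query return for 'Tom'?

3

Base: emp_id=9 (Yara), boss_id=8, level 0.
Iteration 1: join on emp_id=8 -> Walt (id 8, boss_id=4, level 1).
Iteration 2: join on emp_id=4 -> Mona (id 4, boss_id=1, level 2).
Iteration 3: join on emp_id=1 -> Tom (id 1, boss_id=NULL, level 3).
Iteration 4: boss_id is NULL; no match; recursion stops.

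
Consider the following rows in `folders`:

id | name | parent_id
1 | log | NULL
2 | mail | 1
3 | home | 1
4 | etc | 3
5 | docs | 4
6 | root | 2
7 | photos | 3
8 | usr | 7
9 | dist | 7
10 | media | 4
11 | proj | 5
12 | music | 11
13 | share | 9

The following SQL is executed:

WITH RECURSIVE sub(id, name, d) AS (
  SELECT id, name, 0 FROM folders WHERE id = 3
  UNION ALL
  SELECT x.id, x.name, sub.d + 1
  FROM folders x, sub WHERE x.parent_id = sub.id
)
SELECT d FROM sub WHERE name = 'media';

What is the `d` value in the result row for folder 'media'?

2

Base: id=3 (home) at d 0.
Iteration 1: rows with parent_id in {3} -> etc (id 4, d 1), photos (id 7, d 1).
Iteration 2: rows with parent_id in {4,7} -> docs (id 5, d 2), usr (id 8, d 2), dist (id 9, d 2), media (id 10, d 2).
Iteration 3: rows with parent_id in {5,8,9,10} -> proj (id 11, d 3), share (id 13, d 3).
Iteration 4: rows with parent_id in {11,13} -> music (id 12, d 4).
Iteration 5: no rows with parent_id in {12}; recursion stops.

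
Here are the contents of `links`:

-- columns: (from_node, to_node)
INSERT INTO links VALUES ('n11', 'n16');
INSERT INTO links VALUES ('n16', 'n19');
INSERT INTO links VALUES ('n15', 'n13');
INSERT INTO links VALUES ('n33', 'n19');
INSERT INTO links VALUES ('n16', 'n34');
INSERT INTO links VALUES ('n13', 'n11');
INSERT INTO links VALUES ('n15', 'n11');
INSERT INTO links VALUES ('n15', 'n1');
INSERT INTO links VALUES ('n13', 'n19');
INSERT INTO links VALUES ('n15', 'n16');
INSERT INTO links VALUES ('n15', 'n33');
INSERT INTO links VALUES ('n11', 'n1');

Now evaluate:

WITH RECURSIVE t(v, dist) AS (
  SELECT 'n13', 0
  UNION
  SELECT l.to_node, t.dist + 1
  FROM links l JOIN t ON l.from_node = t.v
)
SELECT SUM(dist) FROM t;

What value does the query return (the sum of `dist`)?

12

Base: (n13, dist=0).
Iteration 1: edges from {n13} -> (n11, dist=1), (n19, dist=1).
Iteration 2: edges from {n11,n19} -> (n1, dist=2), (n16, dist=2).
Iteration 3: edges from {n1,n16} -> (n19, dist=3), (n34, dist=3).
Iteration 4: no outgoing edges from {n19,n34}; recursion stops.
SUM(dist) = 0 + 1 + 1 + 2 + 2 + 3 + 3 = 12.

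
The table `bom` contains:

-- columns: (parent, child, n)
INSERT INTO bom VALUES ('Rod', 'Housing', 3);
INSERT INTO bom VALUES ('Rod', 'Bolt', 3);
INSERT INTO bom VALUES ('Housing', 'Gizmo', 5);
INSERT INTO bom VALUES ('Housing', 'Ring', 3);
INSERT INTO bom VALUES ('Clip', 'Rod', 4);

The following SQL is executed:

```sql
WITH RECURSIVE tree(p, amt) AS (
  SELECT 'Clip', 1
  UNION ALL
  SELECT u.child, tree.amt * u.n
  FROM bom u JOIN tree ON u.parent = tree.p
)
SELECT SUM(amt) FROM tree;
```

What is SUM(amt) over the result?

125

Base: (Clip, amt=1).
Iteration 1: components of {Clip} -> Rod = 1*4 = 4.
Iteration 2: components of {Rod} -> Bolt = 4*3 = 12, Housing = 4*3 = 12.
Iteration 3: components of {Bolt,Housing} -> Gizmo = 12*5 = 60, Ring = 12*3 = 36.
Iteration 4: no further components; recursion stops.
SUM(amt) = 1 + 4 + 12 + 12 + 36 + 60 = 125.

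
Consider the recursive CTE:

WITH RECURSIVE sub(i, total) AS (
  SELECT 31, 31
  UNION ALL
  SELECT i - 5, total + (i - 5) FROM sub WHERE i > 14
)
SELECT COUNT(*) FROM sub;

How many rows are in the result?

5

Base: i=31, total=31.
Iteration 1: 31 > 14 holds -> i = 31 - 5 = 26, total = 31 + 26 = 57.
Iteration 2: 26 > 14 holds -> i = 26 - 5 = 21, total = 57 + 21 = 78.
Iteration 3: 21 > 14 holds -> i = 21 - 5 = 16, total = 78 + 16 = 94.
Iteration 4: 16 > 14 holds -> i = 16 - 5 = 11, total = 94 + 11 = 105.
Iteration 5: 11 > 14 fails; recursion stops.
Total rows emitted: 5.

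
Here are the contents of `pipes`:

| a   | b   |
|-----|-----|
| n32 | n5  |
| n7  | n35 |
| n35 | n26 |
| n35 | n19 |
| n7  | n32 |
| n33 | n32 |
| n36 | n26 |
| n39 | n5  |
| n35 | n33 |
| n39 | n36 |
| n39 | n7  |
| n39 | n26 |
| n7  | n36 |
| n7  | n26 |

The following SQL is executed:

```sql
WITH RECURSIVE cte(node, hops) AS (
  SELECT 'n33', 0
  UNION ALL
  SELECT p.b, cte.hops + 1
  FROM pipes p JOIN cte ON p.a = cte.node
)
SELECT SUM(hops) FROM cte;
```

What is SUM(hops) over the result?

Base: (n33, hops=0).
Iteration 1: edges from {n33} -> (n32, hops=1).
Iteration 2: edges from {n32} -> (n5, hops=2).
Iteration 3: no outgoing edges from {n5}; recursion stops.
SUM(hops) = 0 + 1 + 2 = 3.

3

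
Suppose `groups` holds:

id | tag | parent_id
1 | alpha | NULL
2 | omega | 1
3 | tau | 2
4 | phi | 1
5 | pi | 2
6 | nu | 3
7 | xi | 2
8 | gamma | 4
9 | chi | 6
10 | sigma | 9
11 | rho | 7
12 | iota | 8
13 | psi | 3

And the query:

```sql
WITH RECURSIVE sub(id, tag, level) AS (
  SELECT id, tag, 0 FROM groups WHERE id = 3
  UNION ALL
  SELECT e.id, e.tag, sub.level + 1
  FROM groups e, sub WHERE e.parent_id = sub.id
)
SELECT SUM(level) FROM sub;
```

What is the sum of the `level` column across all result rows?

7

Base: id=3 (tau) at level 0.
Iteration 1: rows with parent_id in {3} -> nu (id 6, level 1), psi (id 13, level 1).
Iteration 2: rows with parent_id in {6,13} -> chi (id 9, level 2).
Iteration 3: rows with parent_id in {9} -> sigma (id 10, level 3).
Iteration 4: no rows with parent_id in {10}; recursion stops.
SUM(level) = 0 + 1 + 1 + 2 + 3 = 7.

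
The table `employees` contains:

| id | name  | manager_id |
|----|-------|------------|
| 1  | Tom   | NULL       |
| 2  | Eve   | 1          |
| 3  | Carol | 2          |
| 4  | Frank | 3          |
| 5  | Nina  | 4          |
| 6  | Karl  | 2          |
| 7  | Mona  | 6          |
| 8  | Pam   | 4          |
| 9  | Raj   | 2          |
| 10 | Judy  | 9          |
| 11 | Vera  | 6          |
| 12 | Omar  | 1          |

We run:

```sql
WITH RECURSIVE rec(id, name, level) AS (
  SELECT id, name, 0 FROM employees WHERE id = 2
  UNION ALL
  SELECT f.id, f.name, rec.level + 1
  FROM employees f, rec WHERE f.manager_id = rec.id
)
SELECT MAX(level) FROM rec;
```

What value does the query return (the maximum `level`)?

Base: id=2 (Eve) at level 0.
Iteration 1: rows with manager_id in {2} -> Carol (id 3, level 1), Karl (id 6, level 1), Raj (id 9, level 1).
Iteration 2: rows with manager_id in {3,6,9} -> Frank (id 4, level 2), Mona (id 7, level 2), Judy (id 10, level 2), Vera (id 11, level 2).
Iteration 3: rows with manager_id in {4,7,10,11} -> Nina (id 5, level 3), Pam (id 8, level 3).
Iteration 4: no rows with manager_id in {5,8}; recursion stops.
level values: 0, 1, 1, 1, 2, 2, 2, 2, 3, 3; the maximum is 3.

3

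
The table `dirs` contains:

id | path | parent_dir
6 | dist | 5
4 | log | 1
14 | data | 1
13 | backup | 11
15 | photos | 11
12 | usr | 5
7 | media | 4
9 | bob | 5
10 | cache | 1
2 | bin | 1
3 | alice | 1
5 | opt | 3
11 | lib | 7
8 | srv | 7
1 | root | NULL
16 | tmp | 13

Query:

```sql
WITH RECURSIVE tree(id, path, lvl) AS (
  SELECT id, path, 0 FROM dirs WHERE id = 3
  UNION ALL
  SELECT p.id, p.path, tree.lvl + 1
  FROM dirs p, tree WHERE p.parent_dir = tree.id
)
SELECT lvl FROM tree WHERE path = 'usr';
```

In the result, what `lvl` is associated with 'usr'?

Base: id=3 (alice) at lvl 0.
Iteration 1: rows with parent_dir in {3} -> opt (id 5, lvl 1).
Iteration 2: rows with parent_dir in {5} -> dist (id 6, lvl 2), bob (id 9, lvl 2), usr (id 12, lvl 2).
Iteration 3: no rows with parent_dir in {6,9,12}; recursion stops.

2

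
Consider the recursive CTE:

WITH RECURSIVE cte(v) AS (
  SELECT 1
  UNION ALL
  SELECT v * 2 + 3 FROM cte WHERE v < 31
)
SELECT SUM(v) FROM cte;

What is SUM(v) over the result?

Base: v=1.
Iteration 1: 1 < 31 holds -> v = 1 * 2 + 3 = 5.
Iteration 2: 5 < 31 holds -> v = 5 * 2 + 3 = 13.
Iteration 3: 13 < 31 holds -> v = 13 * 2 + 3 = 29.
Iteration 4: 29 < 31 holds -> v = 29 * 2 + 3 = 61.
Iteration 5: 61 < 31 fails; recursion stops.
SUM(v) = 1 + 5 + 13 + 29 + 61 = 109.

109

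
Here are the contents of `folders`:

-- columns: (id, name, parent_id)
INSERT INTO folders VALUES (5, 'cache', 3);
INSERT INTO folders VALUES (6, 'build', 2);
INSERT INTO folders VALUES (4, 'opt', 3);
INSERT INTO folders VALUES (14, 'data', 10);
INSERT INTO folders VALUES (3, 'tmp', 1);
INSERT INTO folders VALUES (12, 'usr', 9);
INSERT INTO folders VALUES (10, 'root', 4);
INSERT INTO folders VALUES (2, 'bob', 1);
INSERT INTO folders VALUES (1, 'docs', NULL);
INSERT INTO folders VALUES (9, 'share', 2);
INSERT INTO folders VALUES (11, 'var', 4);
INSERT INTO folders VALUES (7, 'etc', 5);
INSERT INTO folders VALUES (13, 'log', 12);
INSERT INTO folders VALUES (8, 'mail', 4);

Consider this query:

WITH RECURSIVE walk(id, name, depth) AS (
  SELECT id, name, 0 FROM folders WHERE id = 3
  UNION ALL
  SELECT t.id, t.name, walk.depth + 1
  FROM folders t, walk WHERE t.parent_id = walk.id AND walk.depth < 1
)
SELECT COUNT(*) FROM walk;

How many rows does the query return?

Base: id=3 (tmp) at depth 0.
Iteration 1: rows with parent_id in {3} -> opt (id 4, depth 1), cache (id 5, depth 1).
Iteration 2: depth < 1 fails for all current rows; recursion stops.
Total rows emitted: 3.

3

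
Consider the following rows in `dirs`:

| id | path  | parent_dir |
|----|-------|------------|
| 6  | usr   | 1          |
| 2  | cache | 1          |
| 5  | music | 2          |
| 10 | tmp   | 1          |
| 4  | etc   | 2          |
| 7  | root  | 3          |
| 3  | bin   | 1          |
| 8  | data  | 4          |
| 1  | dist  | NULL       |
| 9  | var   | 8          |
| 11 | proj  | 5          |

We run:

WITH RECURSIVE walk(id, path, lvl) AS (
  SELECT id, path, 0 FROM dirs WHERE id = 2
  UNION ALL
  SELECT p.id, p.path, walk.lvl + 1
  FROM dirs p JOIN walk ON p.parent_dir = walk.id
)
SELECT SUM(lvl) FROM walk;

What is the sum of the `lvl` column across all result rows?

9

Base: id=2 (cache) at lvl 0.
Iteration 1: rows with parent_dir in {2} -> etc (id 4, lvl 1), music (id 5, lvl 1).
Iteration 2: rows with parent_dir in {4,5} -> data (id 8, lvl 2), proj (id 11, lvl 2).
Iteration 3: rows with parent_dir in {8,11} -> var (id 9, lvl 3).
Iteration 4: no rows with parent_dir in {9}; recursion stops.
SUM(lvl) = 0 + 1 + 1 + 2 + 2 + 3 = 9.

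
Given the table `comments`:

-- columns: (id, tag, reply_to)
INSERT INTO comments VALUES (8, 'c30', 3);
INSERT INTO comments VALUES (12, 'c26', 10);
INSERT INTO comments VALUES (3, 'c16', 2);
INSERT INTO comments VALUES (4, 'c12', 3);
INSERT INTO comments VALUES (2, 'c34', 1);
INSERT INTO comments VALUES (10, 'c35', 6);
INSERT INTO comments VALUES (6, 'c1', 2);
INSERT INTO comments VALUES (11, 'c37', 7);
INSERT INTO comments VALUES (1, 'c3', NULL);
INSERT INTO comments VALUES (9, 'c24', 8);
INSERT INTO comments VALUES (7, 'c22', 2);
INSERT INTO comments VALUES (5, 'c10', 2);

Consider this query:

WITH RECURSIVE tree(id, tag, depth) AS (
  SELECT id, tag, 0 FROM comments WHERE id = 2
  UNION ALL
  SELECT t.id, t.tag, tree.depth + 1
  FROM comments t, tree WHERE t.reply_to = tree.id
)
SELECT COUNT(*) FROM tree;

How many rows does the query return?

Base: id=2 (c34) at depth 0.
Iteration 1: rows with reply_to in {2} -> c16 (id 3, depth 1), c10 (id 5, depth 1), c1 (id 6, depth 1), c22 (id 7, depth 1).
Iteration 2: rows with reply_to in {3,5,6,7} -> c12 (id 4, depth 2), c30 (id 8, depth 2), c35 (id 10, depth 2), c37 (id 11, depth 2).
Iteration 3: rows with reply_to in {4,8,10,11} -> c24 (id 9, depth 3), c26 (id 12, depth 3).
Iteration 4: no rows with reply_to in {9,12}; recursion stops.
Total rows emitted: 11.

11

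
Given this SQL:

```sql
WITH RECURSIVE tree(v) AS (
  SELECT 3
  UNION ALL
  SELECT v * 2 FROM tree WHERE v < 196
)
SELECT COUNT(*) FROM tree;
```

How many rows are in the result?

Base: v=3.
Iteration 1: 3 < 196 holds -> v = 3 * 2 = 6.
Iteration 2: 6 < 196 holds -> v = 6 * 2 = 12.
Iteration 3: 12 < 196 holds -> v = 12 * 2 = 24.
Iteration 4: 24 < 196 holds -> v = 24 * 2 = 48.
Iteration 5: 48 < 196 holds -> v = 48 * 2 = 96.
Iteration 6: 96 < 196 holds -> v = 96 * 2 = 192.
Iteration 7: 192 < 196 holds -> v = 192 * 2 = 384.
Iteration 8: 384 < 196 fails; recursion stops.
Total rows emitted: 8.

8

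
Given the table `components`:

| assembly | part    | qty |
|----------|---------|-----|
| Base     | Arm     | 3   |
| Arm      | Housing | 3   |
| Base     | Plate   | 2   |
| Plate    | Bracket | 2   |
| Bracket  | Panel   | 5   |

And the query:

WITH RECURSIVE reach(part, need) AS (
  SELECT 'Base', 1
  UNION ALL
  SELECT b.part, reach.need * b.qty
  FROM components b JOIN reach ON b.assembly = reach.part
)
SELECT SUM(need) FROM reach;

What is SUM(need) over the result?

Base: (Base, need=1).
Iteration 1: components of {Base} -> Arm = 1*3 = 3, Plate = 1*2 = 2.
Iteration 2: components of {Arm,Plate} -> Bracket = 2*2 = 4, Housing = 3*3 = 9.
Iteration 3: components of {Bracket,Housing} -> Panel = 4*5 = 20.
Iteration 4: no further components; recursion stops.
SUM(need) = 1 + 3 + 2 + 9 + 4 + 20 = 39.

39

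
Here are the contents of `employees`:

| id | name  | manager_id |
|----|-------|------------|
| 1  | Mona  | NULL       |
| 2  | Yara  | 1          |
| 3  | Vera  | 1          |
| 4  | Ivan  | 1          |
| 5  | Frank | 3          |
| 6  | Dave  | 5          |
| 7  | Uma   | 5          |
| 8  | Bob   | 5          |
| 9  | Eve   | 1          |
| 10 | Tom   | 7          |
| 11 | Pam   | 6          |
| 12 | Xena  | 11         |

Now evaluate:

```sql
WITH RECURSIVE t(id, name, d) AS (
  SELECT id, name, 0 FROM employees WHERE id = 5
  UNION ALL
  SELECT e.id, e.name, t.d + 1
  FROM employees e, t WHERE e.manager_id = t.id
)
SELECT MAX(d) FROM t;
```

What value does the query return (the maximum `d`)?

3

Base: id=5 (Frank) at d 0.
Iteration 1: rows with manager_id in {5} -> Dave (id 6, d 1), Uma (id 7, d 1), Bob (id 8, d 1).
Iteration 2: rows with manager_id in {6,7,8} -> Tom (id 10, d 2), Pam (id 11, d 2).
Iteration 3: rows with manager_id in {10,11} -> Xena (id 12, d 3).
Iteration 4: no rows with manager_id in {12}; recursion stops.
d values: 0, 1, 1, 1, 2, 2, 3; the maximum is 3.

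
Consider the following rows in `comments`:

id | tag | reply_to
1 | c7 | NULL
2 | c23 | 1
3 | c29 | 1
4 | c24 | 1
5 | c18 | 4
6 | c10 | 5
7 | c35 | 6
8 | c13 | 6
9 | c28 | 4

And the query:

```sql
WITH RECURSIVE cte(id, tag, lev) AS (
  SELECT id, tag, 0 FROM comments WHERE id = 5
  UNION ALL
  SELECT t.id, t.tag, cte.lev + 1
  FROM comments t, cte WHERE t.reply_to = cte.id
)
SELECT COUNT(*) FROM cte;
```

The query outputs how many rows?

Base: id=5 (c18) at lev 0.
Iteration 1: rows with reply_to in {5} -> c10 (id 6, lev 1).
Iteration 2: rows with reply_to in {6} -> c35 (id 7, lev 2), c13 (id 8, lev 2).
Iteration 3: no rows with reply_to in {7,8}; recursion stops.
Total rows emitted: 4.

4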